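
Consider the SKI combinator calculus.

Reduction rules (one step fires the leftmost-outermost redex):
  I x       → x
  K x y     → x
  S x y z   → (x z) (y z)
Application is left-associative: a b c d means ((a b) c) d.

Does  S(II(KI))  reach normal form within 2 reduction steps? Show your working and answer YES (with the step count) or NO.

Answer: YES — reaches normal form S(KI) in 2 ≤ 2 steps

Derivation:
  start: S(II(KI))
  →1  S(I(KI))
  →2  S(KI)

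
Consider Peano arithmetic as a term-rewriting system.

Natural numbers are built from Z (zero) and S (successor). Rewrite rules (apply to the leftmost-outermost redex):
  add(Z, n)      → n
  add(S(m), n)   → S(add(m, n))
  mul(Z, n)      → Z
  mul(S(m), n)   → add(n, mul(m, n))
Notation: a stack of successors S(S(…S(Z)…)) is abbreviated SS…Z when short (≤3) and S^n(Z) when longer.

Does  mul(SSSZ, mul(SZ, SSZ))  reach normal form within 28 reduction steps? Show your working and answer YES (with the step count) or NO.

  start: mul(SSSZ, mul(SZ, SSZ))
  [1] add(mul(SZ, SSZ), mul(SSZ, mul(SZ, SSZ)))
  [2] add(add(SSZ, mul(Z, SSZ)), mul(SSZ, mul(SZ, SSZ)))
  [3] add(S(add(SZ, mul(Z, SSZ))), mul(SSZ, mul(SZ, SSZ)))
  [4] S(add(add(SZ, mul(Z, SSZ)), mul(SSZ, mul(SZ, SSZ))))
  [5] S(add(S(add(Z, mul(Z, SSZ))), mul(SSZ, mul(SZ, SSZ))))
  [6] S(S(add(add(Z, mul(Z, SSZ)), mul(SSZ, mul(SZ, SSZ)))))
  [7] S(S(add(mul(Z, SSZ), mul(SSZ, mul(SZ, SSZ)))))
  [8] S(S(add(Z, mul(SSZ, mul(SZ, SSZ)))))
  [9] S(S(mul(SSZ, mul(SZ, SSZ))))
  [10] S(S(add(mul(SZ, SSZ), mul(SZ, mul(SZ, SSZ)))))
  [11] S(S(add(add(SSZ, mul(Z, SSZ)), mul(SZ, mul(SZ, SSZ)))))
  [12] S(S(add(S(add(SZ, mul(Z, SSZ))), mul(SZ, mul(SZ, SSZ)))))
  [13] S(S(S(add(add(SZ, mul(Z, SSZ)), mul(SZ, mul(SZ, SSZ))))))
  [14] S(S(S(add(S(add(Z, mul(Z, SSZ))), mul(SZ, mul(SZ, SSZ))))))
  [15] S(S(S(S(add(add(Z, mul(Z, SSZ)), mul(SZ, mul(SZ, SSZ)))))))
  [16] S(S(S(S(add(mul(Z, SSZ), mul(SZ, mul(SZ, SSZ)))))))
  [17] S(S(S(S(add(Z, mul(SZ, mul(SZ, SSZ)))))))
  [18] S(S(S(S(mul(SZ, mul(SZ, SSZ))))))
  [19] S(S(S(S(add(mul(SZ, SSZ), mul(Z, mul(SZ, SSZ)))))))
  [20] S(S(S(S(add(add(SSZ, mul(Z, SSZ)), mul(Z, mul(SZ, SSZ)))))))
  [21] S(S(S(S(add(S(add(SZ, mul(Z, SSZ))), mul(Z, mul(SZ, SSZ)))))))
  [22] S(S(S(S(S(add(add(SZ, mul(Z, SSZ)), mul(Z, mul(SZ, SSZ))))))))
  [23] S(S(S(S(S(add(S(add(Z, mul(Z, SSZ))), mul(Z, mul(SZ, SSZ))))))))
  [24] S(S(S(S(S(S(add(add(Z, mul(Z, SSZ)), mul(Z, mul(SZ, SSZ)))))))))
  [25] S(S(S(S(S(S(add(mul(Z, SSZ), mul(Z, mul(SZ, SSZ)))))))))
  [26] S(S(S(S(S(S(add(Z, mul(Z, mul(SZ, SSZ)))))))))
  [27] S(S(S(S(S(S(mul(Z, mul(SZ, SSZ))))))))
  [28] S^6(Z)

Answer: YES — reaches normal form S^6(Z) in 28 ≤ 28 steps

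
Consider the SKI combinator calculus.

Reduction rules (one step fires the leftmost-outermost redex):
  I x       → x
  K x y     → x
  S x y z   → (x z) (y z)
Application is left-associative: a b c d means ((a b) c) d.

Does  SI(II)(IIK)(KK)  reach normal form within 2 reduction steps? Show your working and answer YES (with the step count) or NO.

  start: SI(II)(IIK)(KK)
  step 1: I(IIK)(II(IIK))(KK)
  step 2: IIK(II(IIK))(KK)

Answer: NO — after 2 steps the term is IIK(II(IIK))(KK), not yet normal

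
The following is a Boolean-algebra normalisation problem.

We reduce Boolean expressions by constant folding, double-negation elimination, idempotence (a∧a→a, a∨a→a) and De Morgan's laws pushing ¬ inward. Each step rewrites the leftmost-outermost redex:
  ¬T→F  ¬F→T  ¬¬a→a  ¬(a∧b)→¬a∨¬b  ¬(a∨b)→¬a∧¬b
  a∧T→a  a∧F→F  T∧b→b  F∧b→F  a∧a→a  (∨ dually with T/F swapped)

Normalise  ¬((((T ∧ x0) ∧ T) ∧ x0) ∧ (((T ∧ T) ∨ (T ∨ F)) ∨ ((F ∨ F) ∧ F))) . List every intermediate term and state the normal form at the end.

  start: ¬((((T ∧ x0) ∧ T) ∧ x0) ∧ (((T ∧ T) ∨ (T ∨ F)) ∨ ((F ∨ F) ∧ F)))
  [1] ¬(((T ∧ x0) ∧ T) ∧ x0) ∨ ¬(((T ∧ T) ∨ (T ∨ F)) ∨ ((F ∨ F) ∧ F))
  [2] (¬((T ∧ x0) ∧ T) ∨ ¬x0) ∨ ¬(((T ∧ T) ∨ (T ∨ F)) ∨ ((F ∨ F) ∧ F))
  [3] ((¬(T ∧ x0) ∨ ¬T) ∨ ¬x0) ∨ ¬(((T ∧ T) ∨ (T ∨ F)) ∨ ((F ∨ F) ∧ F))
  [4] (((¬T ∨ ¬x0) ∨ ¬T) ∨ ¬x0) ∨ ¬(((T ∧ T) ∨ (T ∨ F)) ∨ ((F ∨ F) ∧ F))
  [5] (((F ∨ ¬x0) ∨ ¬T) ∨ ¬x0) ∨ ¬(((T ∧ T) ∨ (T ∨ F)) ∨ ((F ∨ F) ∧ F))
  [6] ((¬x0 ∨ ¬T) ∨ ¬x0) ∨ ¬(((T ∧ T) ∨ (T ∨ F)) ∨ ((F ∨ F) ∧ F))
  [7] ((¬x0 ∨ F) ∨ ¬x0) ∨ ¬(((T ∧ T) ∨ (T ∨ F)) ∨ ((F ∨ F) ∧ F))
  [8] (¬x0 ∨ ¬x0) ∨ ¬(((T ∧ T) ∨ (T ∨ F)) ∨ ((F ∨ F) ∧ F))
  [9] ¬x0 ∨ ¬(((T ∧ T) ∨ (T ∨ F)) ∨ ((F ∨ F) ∧ F))
  [10] ¬x0 ∨ (¬((T ∧ T) ∨ (T ∨ F)) ∧ ¬((F ∨ F) ∧ F))
  [11] ¬x0 ∨ ((¬(T ∧ T) ∧ ¬(T ∨ F)) ∧ ¬((F ∨ F) ∧ F))
  [12] ¬x0 ∨ (((¬T ∨ ¬T) ∧ ¬(T ∨ F)) ∧ ¬((F ∨ F) ∧ F))
  [13] ¬x0 ∨ ((¬T ∧ ¬(T ∨ F)) ∧ ¬((F ∨ F) ∧ F))
  [14] ¬x0 ∨ ((F ∧ ¬(T ∨ F)) ∧ ¬((F ∨ F) ∧ F))
  [15] ¬x0 ∨ (F ∧ ¬((F ∨ F) ∧ F))
  [16] ¬x0 ∨ F
  [17] ¬x0

Answer: normal form = ¬x0  (in 17 steps)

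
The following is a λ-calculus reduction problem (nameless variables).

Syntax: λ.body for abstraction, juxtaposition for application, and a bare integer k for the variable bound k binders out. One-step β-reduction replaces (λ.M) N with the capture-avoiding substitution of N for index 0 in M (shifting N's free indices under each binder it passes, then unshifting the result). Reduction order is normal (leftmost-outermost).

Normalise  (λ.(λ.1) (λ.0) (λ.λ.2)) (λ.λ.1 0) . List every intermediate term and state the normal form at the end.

  start: (λ.(λ.1) (λ.0) (λ.λ.2)) (λ.λ.1 0)
  →1  (λ.λ.λ.1 0) (λ.0) (λ.λ.λ.λ.1 0)
  →2  (λ.λ.1 0) (λ.λ.λ.λ.1 0)
  →3  λ.(λ.λ.λ.λ.1 0) 0
  →4  λ.λ.λ.λ.1 0

Answer: normal form = λ.λ.λ.λ.1 0  (in 4 steps)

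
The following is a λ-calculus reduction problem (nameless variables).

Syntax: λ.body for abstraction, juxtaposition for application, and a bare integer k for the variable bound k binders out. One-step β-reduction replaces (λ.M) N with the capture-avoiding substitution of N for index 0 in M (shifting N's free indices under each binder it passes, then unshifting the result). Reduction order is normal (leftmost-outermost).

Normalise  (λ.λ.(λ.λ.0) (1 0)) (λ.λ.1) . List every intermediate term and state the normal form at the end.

  start: (λ.λ.(λ.λ.0) (1 0)) (λ.λ.1)
  →1  λ.(λ.λ.0) ((λ.λ.1) 0)
  →2  λ.λ.0

Answer: normal form = λ.λ.0  (in 2 steps)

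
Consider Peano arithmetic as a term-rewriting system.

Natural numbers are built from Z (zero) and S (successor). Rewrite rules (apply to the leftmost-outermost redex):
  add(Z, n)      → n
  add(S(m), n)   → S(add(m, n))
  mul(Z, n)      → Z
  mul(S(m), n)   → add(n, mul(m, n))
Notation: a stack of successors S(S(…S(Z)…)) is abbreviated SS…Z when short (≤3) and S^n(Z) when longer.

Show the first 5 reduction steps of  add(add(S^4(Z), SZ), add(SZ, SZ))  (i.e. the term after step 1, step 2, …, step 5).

Answer: after 5 steps: S(S(add(S(add(SZ, SZ)), add(SZ, SZ))))

Reduction:
  start: add(add(S^4(Z), SZ), add(SZ, SZ))
  →1  add(S(add(SSSZ, SZ)), add(SZ, SZ))
  →2  S(add(add(SSSZ, SZ), add(SZ, SZ)))
  →3  S(add(S(add(SSZ, SZ)), add(SZ, SZ)))
  →4  S(S(add(add(SSZ, SZ), add(SZ, SZ))))
  →5  S(S(add(S(add(SZ, SZ)), add(SZ, SZ))))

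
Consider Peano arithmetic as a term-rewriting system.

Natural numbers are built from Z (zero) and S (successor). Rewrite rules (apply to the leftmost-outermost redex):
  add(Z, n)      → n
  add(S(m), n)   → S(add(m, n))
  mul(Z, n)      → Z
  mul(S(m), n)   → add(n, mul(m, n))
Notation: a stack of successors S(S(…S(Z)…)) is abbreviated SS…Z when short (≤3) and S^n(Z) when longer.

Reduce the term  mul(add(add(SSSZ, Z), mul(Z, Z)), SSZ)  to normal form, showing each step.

  start: mul(add(add(SSSZ, Z), mul(Z, Z)), SSZ)
  →1  mul(add(S(add(SSZ, Z)), mul(Z, Z)), SSZ)
  →2  mul(S(add(add(SSZ, Z), mul(Z, Z))), SSZ)
  →3  add(SSZ, mul(add(add(SSZ, Z), mul(Z, Z)), SSZ))
  →4  S(add(SZ, mul(add(add(SSZ, Z), mul(Z, Z)), SSZ)))
  →5  S(S(add(Z, mul(add(add(SSZ, Z), mul(Z, Z)), SSZ))))
  →6  S(S(mul(add(add(SSZ, Z), mul(Z, Z)), SSZ)))
  →7  S(S(mul(add(S(add(SZ, Z)), mul(Z, Z)), SSZ)))
  →8  S(S(mul(S(add(add(SZ, Z), mul(Z, Z))), SSZ)))
  →9  S(S(add(SSZ, mul(add(add(SZ, Z), mul(Z, Z)), SSZ))))
  →10  S(S(S(add(SZ, mul(add(add(SZ, Z), mul(Z, Z)), SSZ)))))
  →11  S(S(S(S(add(Z, mul(add(add(SZ, Z), mul(Z, Z)), SSZ))))))
  →12  S(S(S(S(mul(add(add(SZ, Z), mul(Z, Z)), SSZ)))))
  →13  S(S(S(S(mul(add(S(add(Z, Z)), mul(Z, Z)), SSZ)))))
  →14  S(S(S(S(mul(S(add(add(Z, Z), mul(Z, Z))), SSZ)))))
  →15  S(S(S(S(add(SSZ, mul(add(add(Z, Z), mul(Z, Z)), SSZ))))))
  →16  S(S(S(S(S(add(SZ, mul(add(add(Z, Z), mul(Z, Z)), SSZ)))))))
  →17  S(S(S(S(S(S(add(Z, mul(add(add(Z, Z), mul(Z, Z)), SSZ))))))))
  →18  S(S(S(S(S(S(mul(add(add(Z, Z), mul(Z, Z)), SSZ)))))))
  →19  S(S(S(S(S(S(mul(add(Z, mul(Z, Z)), SSZ)))))))
  →20  S(S(S(S(S(S(mul(mul(Z, Z), SSZ)))))))
  →21  S(S(S(S(S(S(mul(Z, SSZ)))))))
  →22  S^6(Z)

Answer: normal form = S^6(Z)  (in 22 steps)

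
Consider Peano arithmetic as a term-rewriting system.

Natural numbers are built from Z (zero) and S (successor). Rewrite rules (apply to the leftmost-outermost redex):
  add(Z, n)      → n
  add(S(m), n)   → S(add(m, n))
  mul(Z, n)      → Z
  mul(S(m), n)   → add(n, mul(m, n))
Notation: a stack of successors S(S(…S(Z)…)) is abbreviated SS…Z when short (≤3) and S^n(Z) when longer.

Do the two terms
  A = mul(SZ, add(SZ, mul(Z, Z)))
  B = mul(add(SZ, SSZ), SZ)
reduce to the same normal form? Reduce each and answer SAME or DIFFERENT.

Term A:
  start: mul(SZ, add(SZ, mul(Z, Z)))
  step 1: add(add(SZ, mul(Z, Z)), mul(Z, add(SZ, mul(Z, Z))))
  step 2: add(S(add(Z, mul(Z, Z))), mul(Z, add(SZ, mul(Z, Z))))
  step 3: S(add(add(Z, mul(Z, Z)), mul(Z, add(SZ, mul(Z, Z)))))
  step 4: S(add(mul(Z, Z), mul(Z, add(SZ, mul(Z, Z)))))
  step 5: S(add(Z, mul(Z, add(SZ, mul(Z, Z)))))
  step 6: S(mul(Z, add(SZ, mul(Z, Z))))
  step 7: SZ

Term B:
  start: mul(add(SZ, SSZ), SZ)
  step 1: mul(S(add(Z, SSZ)), SZ)
  step 2: add(SZ, mul(add(Z, SSZ), SZ))
  step 3: S(add(Z, mul(add(Z, SSZ), SZ)))
  step 4: S(mul(add(Z, SSZ), SZ))
  step 5: S(mul(SSZ, SZ))
  step 6: S(add(SZ, mul(SZ, SZ)))
  step 7: S(S(add(Z, mul(SZ, SZ))))
  step 8: S(S(mul(SZ, SZ)))
  step 9: S(S(add(SZ, mul(Z, SZ))))
  step 10: S(S(S(add(Z, mul(Z, SZ)))))
  step 11: S(S(S(mul(Z, SZ))))
  step 12: SSSZ

Answer: DIFFERENT — A ⇓ SZ, B ⇓ SSSZ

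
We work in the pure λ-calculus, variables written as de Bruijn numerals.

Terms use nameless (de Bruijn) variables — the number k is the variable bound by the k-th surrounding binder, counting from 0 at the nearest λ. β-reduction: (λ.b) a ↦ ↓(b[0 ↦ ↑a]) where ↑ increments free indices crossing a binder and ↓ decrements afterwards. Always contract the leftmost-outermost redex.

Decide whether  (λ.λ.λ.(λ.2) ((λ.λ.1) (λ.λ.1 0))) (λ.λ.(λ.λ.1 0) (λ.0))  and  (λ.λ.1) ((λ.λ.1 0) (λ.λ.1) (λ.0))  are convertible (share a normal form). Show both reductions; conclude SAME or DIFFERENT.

Answer: DIFFERENT — A ⇓ λ.λ.1, B ⇓ λ.λ.λ.0

Reduction:
Term A:
  start: (λ.λ.λ.(λ.2) ((λ.λ.1) (λ.λ.1 0))) (λ.λ.(λ.λ.1 0) (λ.0))
  step 1: λ.λ.(λ.2) ((λ.λ.1) (λ.λ.1 0))
  step 2: λ.λ.1

Term B:
  start: (λ.λ.1) ((λ.λ.1 0) (λ.λ.1) (λ.0))
  step 1: λ.(λ.λ.1 0) (λ.λ.1) (λ.0)
  step 2: λ.(λ.(λ.λ.1) 0) (λ.0)
  step 3: λ.(λ.λ.1) (λ.0)
  step 4: λ.λ.λ.0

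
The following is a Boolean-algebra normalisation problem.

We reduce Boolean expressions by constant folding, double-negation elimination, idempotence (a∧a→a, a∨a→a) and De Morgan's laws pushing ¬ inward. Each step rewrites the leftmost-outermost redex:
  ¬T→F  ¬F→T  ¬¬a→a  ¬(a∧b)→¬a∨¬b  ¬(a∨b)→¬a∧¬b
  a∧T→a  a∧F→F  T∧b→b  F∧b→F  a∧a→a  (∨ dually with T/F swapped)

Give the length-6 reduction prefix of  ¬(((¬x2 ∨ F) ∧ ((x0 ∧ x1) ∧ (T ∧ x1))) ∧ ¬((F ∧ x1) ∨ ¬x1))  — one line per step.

  start: ¬(((¬x2 ∨ F) ∧ ((x0 ∧ x1) ∧ (T ∧ x1))) ∧ ¬((F ∧ x1) ∨ ¬x1))
  →1  ¬((¬x2 ∨ F) ∧ ((x0 ∧ x1) ∧ (T ∧ x1))) ∨ ¬¬((F ∧ x1) ∨ ¬x1)
  →2  (¬(¬x2 ∨ F) ∨ ¬((x0 ∧ x1) ∧ (T ∧ x1))) ∨ ¬¬((F ∧ x1) ∨ ¬x1)
  →3  ((¬¬x2 ∧ ¬F) ∨ ¬((x0 ∧ x1) ∧ (T ∧ x1))) ∨ ¬¬((F ∧ x1) ∨ ¬x1)
  →4  ((x2 ∧ ¬F) ∨ ¬((x0 ∧ x1) ∧ (T ∧ x1))) ∨ ¬¬((F ∧ x1) ∨ ¬x1)
  →5  ((x2 ∧ T) ∨ ¬((x0 ∧ x1) ∧ (T ∧ x1))) ∨ ¬¬((F ∧ x1) ∨ ¬x1)
  →6  (x2 ∨ ¬((x0 ∧ x1) ∧ (T ∧ x1))) ∨ ¬¬((F ∧ x1) ∨ ¬x1)

Answer: after 6 steps: (x2 ∨ ¬((x0 ∧ x1) ∧ (T ∧ x1))) ∨ ¬¬((F ∧ x1) ∨ ¬x1)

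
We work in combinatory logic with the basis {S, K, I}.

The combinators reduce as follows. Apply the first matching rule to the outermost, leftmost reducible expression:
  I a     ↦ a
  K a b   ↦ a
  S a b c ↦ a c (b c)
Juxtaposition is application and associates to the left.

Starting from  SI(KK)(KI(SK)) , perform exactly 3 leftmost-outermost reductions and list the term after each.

  start: SI(KK)(KI(SK))
  step 1: I(KI(SK))(KK(KI(SK)))
  step 2: KI(SK)(KK(KI(SK)))
  step 3: I(KK(KI(SK)))

Answer: after 3 steps: I(KK(KI(SK)))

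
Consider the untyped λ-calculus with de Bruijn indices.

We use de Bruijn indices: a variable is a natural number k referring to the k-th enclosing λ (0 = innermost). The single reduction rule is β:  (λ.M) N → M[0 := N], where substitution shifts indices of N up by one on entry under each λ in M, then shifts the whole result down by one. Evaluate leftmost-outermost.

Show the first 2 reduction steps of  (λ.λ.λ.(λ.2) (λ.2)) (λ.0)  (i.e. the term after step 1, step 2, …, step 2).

  start: (λ.λ.λ.(λ.2) (λ.2)) (λ.0)
  [1] λ.λ.(λ.2) (λ.2)
  [2] λ.λ.1

Answer: after 2 steps: λ.λ.1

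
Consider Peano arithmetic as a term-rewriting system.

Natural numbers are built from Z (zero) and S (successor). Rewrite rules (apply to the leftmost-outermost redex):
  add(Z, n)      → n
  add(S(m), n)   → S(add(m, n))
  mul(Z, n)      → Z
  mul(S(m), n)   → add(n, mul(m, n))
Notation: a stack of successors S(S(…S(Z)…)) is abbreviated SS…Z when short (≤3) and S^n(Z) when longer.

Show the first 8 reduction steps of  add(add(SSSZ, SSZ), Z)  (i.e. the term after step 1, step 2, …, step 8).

  start: add(add(SSSZ, SSZ), Z)
  step 1: add(S(add(SSZ, SSZ)), Z)
  step 2: S(add(add(SSZ, SSZ), Z))
  step 3: S(add(S(add(SZ, SSZ)), Z))
  step 4: S(S(add(add(SZ, SSZ), Z)))
  step 5: S(S(add(S(add(Z, SSZ)), Z)))
  step 6: S(S(S(add(add(Z, SSZ), Z))))
  step 7: S(S(S(add(SSZ, Z))))
  step 8: S(S(S(S(add(SZ, Z)))))

Answer: after 8 steps: S(S(S(S(add(SZ, Z)))))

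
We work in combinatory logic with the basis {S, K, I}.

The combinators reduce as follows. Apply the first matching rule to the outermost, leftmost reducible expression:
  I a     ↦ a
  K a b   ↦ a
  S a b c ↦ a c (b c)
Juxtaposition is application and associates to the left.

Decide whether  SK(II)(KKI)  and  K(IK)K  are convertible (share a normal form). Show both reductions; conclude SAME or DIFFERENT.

Term A:
  start: SK(II)(KKI)
  step 1: K(KKI)(II(KKI))
  step 2: KKI
  step 3: K

Term B:
  start: K(IK)K
  step 1: IK
  step 2: K

Answer: SAME — A ⇓ K, B ⇓ K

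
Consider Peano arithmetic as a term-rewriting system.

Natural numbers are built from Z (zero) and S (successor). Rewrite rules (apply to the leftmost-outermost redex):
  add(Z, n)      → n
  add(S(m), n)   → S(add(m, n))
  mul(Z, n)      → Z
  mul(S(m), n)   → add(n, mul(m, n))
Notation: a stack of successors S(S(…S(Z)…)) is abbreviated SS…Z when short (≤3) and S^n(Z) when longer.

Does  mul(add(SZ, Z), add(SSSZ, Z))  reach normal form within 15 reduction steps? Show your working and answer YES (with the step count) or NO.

  start: mul(add(SZ, Z), add(SSSZ, Z))
  step 1: mul(S(add(Z, Z)), add(SSSZ, Z))
  step 2: add(add(SSSZ, Z), mul(add(Z, Z), add(SSSZ, Z)))
  step 3: add(S(add(SSZ, Z)), mul(add(Z, Z), add(SSSZ, Z)))
  step 4: S(add(add(SSZ, Z), mul(add(Z, Z), add(SSSZ, Z))))
  step 5: S(add(S(add(SZ, Z)), mul(add(Z, Z), add(SSSZ, Z))))
  step 6: S(S(add(add(SZ, Z), mul(add(Z, Z), add(SSSZ, Z)))))
  step 7: S(S(add(S(add(Z, Z)), mul(add(Z, Z), add(SSSZ, Z)))))
  step 8: S(S(S(add(add(Z, Z), mul(add(Z, Z), add(SSSZ, Z))))))
  step 9: S(S(S(add(Z, mul(add(Z, Z), add(SSSZ, Z))))))
  step 10: S(S(S(mul(add(Z, Z), add(SSSZ, Z)))))
  step 11: S(S(S(mul(Z, add(SSSZ, Z)))))
  step 12: SSSZ

Answer: YES — reaches normal form SSSZ in 12 ≤ 15 steps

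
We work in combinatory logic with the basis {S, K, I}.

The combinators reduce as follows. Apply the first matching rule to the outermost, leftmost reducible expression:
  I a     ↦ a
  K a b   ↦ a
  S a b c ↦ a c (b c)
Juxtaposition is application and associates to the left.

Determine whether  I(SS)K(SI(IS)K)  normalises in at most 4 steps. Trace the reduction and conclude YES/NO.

Answer: NO — after 4 steps the term is S(K(ISK))(K(SI(IS)K)), not yet normal

Derivation:
  start: I(SS)K(SI(IS)K)
  →1  SSK(SI(IS)K)
  →2  S(SI(IS)K)(K(SI(IS)K))
  →3  S(IK(ISK))(K(SI(IS)K))
  →4  S(K(ISK))(K(SI(IS)K))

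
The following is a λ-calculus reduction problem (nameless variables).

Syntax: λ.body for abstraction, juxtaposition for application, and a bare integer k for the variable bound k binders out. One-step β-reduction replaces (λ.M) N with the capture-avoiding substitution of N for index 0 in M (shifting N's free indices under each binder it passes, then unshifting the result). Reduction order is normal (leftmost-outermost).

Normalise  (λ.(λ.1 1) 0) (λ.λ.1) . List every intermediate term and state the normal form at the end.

Answer: normal form = λ.λ.λ.1  (in 3 steps)

Working:
  start: (λ.(λ.1 1) 0) (λ.λ.1)
  step 1: (λ.(λ.λ.1) (λ.λ.1)) (λ.λ.1)
  step 2: (λ.λ.1) (λ.λ.1)
  step 3: λ.λ.λ.1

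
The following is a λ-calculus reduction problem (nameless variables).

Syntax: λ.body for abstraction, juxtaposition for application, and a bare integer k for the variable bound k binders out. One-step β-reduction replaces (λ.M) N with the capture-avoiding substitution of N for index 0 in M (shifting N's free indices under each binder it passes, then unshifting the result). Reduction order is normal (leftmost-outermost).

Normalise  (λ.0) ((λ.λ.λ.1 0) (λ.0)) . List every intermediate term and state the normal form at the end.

Answer: normal form = λ.λ.1 0  (in 2 steps)

Reduction:
  start: (λ.0) ((λ.λ.λ.1 0) (λ.0))
  [1] (λ.λ.λ.1 0) (λ.0)
  [2] λ.λ.1 0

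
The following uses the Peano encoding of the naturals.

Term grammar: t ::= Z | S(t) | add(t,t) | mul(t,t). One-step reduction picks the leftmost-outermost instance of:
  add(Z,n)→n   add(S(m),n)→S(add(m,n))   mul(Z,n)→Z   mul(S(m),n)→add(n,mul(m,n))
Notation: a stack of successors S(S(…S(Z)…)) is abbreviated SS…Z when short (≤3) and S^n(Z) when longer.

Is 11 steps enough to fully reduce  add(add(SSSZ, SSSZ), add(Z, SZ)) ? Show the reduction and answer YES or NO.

Answer: NO — after 11 steps the term is S(S(S(S(S(S(add(Z, SZ))))))), not yet normal

Working:
  start: add(add(SSSZ, SSSZ), add(Z, SZ))
  →1  add(S(add(SSZ, SSSZ)), add(Z, SZ))
  →2  S(add(add(SSZ, SSSZ), add(Z, SZ)))
  →3  S(add(S(add(SZ, SSSZ)), add(Z, SZ)))
  →4  S(S(add(add(SZ, SSSZ), add(Z, SZ))))
  →5  S(S(add(S(add(Z, SSSZ)), add(Z, SZ))))
  →6  S(S(S(add(add(Z, SSSZ), add(Z, SZ)))))
  →7  S(S(S(add(SSSZ, add(Z, SZ)))))
  →8  S(S(S(S(add(SSZ, add(Z, SZ))))))
  →9  S(S(S(S(S(add(SZ, add(Z, SZ)))))))
  →10  S(S(S(S(S(S(add(Z, add(Z, SZ))))))))
  →11  S(S(S(S(S(S(add(Z, SZ)))))))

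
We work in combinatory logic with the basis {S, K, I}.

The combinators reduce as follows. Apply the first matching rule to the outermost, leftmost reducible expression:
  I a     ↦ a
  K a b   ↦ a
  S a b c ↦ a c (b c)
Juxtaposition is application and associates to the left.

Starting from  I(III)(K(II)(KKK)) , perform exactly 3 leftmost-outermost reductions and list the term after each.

Answer: after 3 steps: I(K(II)(KKK))

Derivation:
  start: I(III)(K(II)(KKK))
  →1  III(K(II)(KKK))
  →2  II(K(II)(KKK))
  →3  I(K(II)(KKK))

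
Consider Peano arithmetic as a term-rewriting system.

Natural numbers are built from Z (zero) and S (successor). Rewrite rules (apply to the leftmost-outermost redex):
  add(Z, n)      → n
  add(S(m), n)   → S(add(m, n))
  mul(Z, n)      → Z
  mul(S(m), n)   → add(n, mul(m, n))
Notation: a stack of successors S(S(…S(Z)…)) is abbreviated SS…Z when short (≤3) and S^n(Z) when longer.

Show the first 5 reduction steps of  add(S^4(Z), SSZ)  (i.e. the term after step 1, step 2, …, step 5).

  start: add(S^4(Z), SSZ)
  →1  S(add(SSSZ, SSZ))
  →2  S(S(add(SSZ, SSZ)))
  →3  S(S(S(add(SZ, SSZ))))
  →4  S(S(S(S(add(Z, SSZ)))))
  →5  S^6(Z)

Answer: after 5 steps: S^6(Z)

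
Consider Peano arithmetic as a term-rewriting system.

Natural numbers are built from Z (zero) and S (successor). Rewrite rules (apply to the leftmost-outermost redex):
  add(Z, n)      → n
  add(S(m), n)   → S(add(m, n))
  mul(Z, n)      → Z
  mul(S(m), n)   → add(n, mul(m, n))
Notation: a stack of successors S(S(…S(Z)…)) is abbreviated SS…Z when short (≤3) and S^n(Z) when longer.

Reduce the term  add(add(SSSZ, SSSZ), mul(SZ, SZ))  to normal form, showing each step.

Answer: normal form = S^7(Z)  (in 15 steps)

Working:
  start: add(add(SSSZ, SSSZ), mul(SZ, SZ))
  →1  add(S(add(SSZ, SSSZ)), mul(SZ, SZ))
  →2  S(add(add(SSZ, SSSZ), mul(SZ, SZ)))
  →3  S(add(S(add(SZ, SSSZ)), mul(SZ, SZ)))
  →4  S(S(add(add(SZ, SSSZ), mul(SZ, SZ))))
  →5  S(S(add(S(add(Z, SSSZ)), mul(SZ, SZ))))
  →6  S(S(S(add(add(Z, SSSZ), mul(SZ, SZ)))))
  →7  S(S(S(add(SSSZ, mul(SZ, SZ)))))
  →8  S(S(S(S(add(SSZ, mul(SZ, SZ))))))
  →9  S(S(S(S(S(add(SZ, mul(SZ, SZ)))))))
  →10  S(S(S(S(S(S(add(Z, mul(SZ, SZ))))))))
  →11  S(S(S(S(S(S(mul(SZ, SZ)))))))
  →12  S(S(S(S(S(S(add(SZ, mul(Z, SZ))))))))
  →13  S(S(S(S(S(S(S(add(Z, mul(Z, SZ)))))))))
  →14  S(S(S(S(S(S(S(mul(Z, SZ))))))))
  →15  S^7(Z)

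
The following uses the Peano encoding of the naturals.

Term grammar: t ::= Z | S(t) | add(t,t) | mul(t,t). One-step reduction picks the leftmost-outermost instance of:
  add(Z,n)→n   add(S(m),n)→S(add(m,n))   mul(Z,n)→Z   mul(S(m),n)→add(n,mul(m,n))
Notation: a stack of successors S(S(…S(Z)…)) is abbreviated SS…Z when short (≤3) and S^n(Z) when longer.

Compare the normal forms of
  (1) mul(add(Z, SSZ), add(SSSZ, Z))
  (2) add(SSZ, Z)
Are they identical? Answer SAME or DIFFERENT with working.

Answer: DIFFERENT — A ⇓ S^6(Z), B ⇓ SSZ

Working:
Term A:
  start: mul(add(Z, SSZ), add(SSSZ, Z))
  [1] mul(SSZ, add(SSSZ, Z))
  [2] add(add(SSSZ, Z), mul(SZ, add(SSSZ, Z)))
  [3] add(S(add(SSZ, Z)), mul(SZ, add(SSSZ, Z)))
  [4] S(add(add(SSZ, Z), mul(SZ, add(SSSZ, Z))))
  [5] S(add(S(add(SZ, Z)), mul(SZ, add(SSSZ, Z))))
  [6] S(S(add(add(SZ, Z), mul(SZ, add(SSSZ, Z)))))
  [7] S(S(add(S(add(Z, Z)), mul(SZ, add(SSSZ, Z)))))
  [8] S(S(S(add(add(Z, Z), mul(SZ, add(SSSZ, Z))))))
  [9] S(S(S(add(Z, mul(SZ, add(SSSZ, Z))))))
  [10] S(S(S(mul(SZ, add(SSSZ, Z)))))
  [11] S(S(S(add(add(SSSZ, Z), mul(Z, add(SSSZ, Z))))))
  [12] S(S(S(add(S(add(SSZ, Z)), mul(Z, add(SSSZ, Z))))))
  [13] S(S(S(S(add(add(SSZ, Z), mul(Z, add(SSSZ, Z)))))))
  [14] S(S(S(S(add(S(add(SZ, Z)), mul(Z, add(SSSZ, Z)))))))
  [15] S(S(S(S(S(add(add(SZ, Z), mul(Z, add(SSSZ, Z))))))))
  [16] S(S(S(S(S(add(S(add(Z, Z)), mul(Z, add(SSSZ, Z))))))))
  [17] S(S(S(S(S(S(add(add(Z, Z), mul(Z, add(SSSZ, Z)))))))))
  [18] S(S(S(S(S(S(add(Z, mul(Z, add(SSSZ, Z)))))))))
  [19] S(S(S(S(S(S(mul(Z, add(SSSZ, Z))))))))
  [20] S^6(Z)

Term B:
  start: add(SSZ, Z)
  [1] S(add(SZ, Z))
  [2] S(S(add(Z, Z)))
  [3] SSZ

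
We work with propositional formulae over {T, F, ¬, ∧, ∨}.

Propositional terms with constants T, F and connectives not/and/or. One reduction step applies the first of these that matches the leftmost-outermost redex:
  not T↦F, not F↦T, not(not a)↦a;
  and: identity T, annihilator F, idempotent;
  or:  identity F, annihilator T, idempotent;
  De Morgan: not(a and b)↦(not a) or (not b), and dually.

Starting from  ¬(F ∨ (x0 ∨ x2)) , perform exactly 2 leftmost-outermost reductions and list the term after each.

Answer: after 2 steps: T ∧ ¬(x0 ∨ x2)

Derivation:
  start: ¬(F ∨ (x0 ∨ x2))
  →1  ¬F ∧ ¬(x0 ∨ x2)
  →2  T ∧ ¬(x0 ∨ x2)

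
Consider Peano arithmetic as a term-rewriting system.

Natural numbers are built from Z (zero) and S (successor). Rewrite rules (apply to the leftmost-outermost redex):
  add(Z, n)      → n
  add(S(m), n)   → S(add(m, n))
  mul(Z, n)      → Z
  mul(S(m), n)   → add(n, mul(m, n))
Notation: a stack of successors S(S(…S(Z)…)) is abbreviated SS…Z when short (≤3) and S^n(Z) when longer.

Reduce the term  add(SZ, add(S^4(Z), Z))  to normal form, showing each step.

Answer: normal form = S^5(Z)  (in 7 steps)

Derivation:
  start: add(SZ, add(S^4(Z), Z))
  [1] S(add(Z, add(S^4(Z), Z)))
  [2] S(add(S^4(Z), Z))
  [3] S(S(add(SSSZ, Z)))
  [4] S(S(S(add(SSZ, Z))))
  [5] S(S(S(S(add(SZ, Z)))))
  [6] S(S(S(S(S(add(Z, Z))))))
  [7] S^5(Z)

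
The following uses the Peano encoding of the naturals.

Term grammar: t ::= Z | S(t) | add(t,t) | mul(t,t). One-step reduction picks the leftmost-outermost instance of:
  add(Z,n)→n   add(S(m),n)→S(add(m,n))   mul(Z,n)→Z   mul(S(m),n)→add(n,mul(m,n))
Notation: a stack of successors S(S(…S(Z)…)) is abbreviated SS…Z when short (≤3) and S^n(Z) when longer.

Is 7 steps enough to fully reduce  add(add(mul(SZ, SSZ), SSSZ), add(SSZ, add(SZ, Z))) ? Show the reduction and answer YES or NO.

Answer: NO — after 7 steps the term is S(S(add(add(add(Z, mul(Z, SSZ)), SSSZ), add(SSZ, add(SZ, Z))))), not yet normal

Derivation:
  start: add(add(mul(SZ, SSZ), SSSZ), add(SSZ, add(SZ, Z)))
  step 1: add(add(add(SSZ, mul(Z, SSZ)), SSSZ), add(SSZ, add(SZ, Z)))
  step 2: add(add(S(add(SZ, mul(Z, SSZ))), SSSZ), add(SSZ, add(SZ, Z)))
  step 3: add(S(add(add(SZ, mul(Z, SSZ)), SSSZ)), add(SSZ, add(SZ, Z)))
  step 4: S(add(add(add(SZ, mul(Z, SSZ)), SSSZ), add(SSZ, add(SZ, Z))))
  step 5: S(add(add(S(add(Z, mul(Z, SSZ))), SSSZ), add(SSZ, add(SZ, Z))))
  step 6: S(add(S(add(add(Z, mul(Z, SSZ)), SSSZ)), add(SSZ, add(SZ, Z))))
  step 7: S(S(add(add(add(Z, mul(Z, SSZ)), SSSZ), add(SSZ, add(SZ, Z)))))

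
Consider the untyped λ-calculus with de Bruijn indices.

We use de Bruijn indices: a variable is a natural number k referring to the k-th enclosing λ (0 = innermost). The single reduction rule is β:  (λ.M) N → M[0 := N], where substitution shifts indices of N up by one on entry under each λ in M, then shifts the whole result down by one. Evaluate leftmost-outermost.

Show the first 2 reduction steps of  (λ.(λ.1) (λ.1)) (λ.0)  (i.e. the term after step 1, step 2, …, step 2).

  start: (λ.(λ.1) (λ.1)) (λ.0)
  →1  (λ.λ.0) (λ.λ.0)
  →2  λ.0

Answer: after 2 steps: λ.0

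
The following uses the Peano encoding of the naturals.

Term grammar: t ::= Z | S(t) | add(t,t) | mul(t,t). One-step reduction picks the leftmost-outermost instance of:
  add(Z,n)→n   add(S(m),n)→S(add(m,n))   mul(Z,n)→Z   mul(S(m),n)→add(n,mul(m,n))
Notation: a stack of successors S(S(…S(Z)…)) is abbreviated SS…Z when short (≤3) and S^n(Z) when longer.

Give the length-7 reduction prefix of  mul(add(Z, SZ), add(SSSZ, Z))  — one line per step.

  start: mul(add(Z, SZ), add(SSSZ, Z))
  step 1: mul(SZ, add(SSSZ, Z))
  step 2: add(add(SSSZ, Z), mul(Z, add(SSSZ, Z)))
  step 3: add(S(add(SSZ, Z)), mul(Z, add(SSSZ, Z)))
  step 4: S(add(add(SSZ, Z), mul(Z, add(SSSZ, Z))))
  step 5: S(add(S(add(SZ, Z)), mul(Z, add(SSSZ, Z))))
  step 6: S(S(add(add(SZ, Z), mul(Z, add(SSSZ, Z)))))
  step 7: S(S(add(S(add(Z, Z)), mul(Z, add(SSSZ, Z)))))

Answer: after 7 steps: S(S(add(S(add(Z, Z)), mul(Z, add(SSSZ, Z)))))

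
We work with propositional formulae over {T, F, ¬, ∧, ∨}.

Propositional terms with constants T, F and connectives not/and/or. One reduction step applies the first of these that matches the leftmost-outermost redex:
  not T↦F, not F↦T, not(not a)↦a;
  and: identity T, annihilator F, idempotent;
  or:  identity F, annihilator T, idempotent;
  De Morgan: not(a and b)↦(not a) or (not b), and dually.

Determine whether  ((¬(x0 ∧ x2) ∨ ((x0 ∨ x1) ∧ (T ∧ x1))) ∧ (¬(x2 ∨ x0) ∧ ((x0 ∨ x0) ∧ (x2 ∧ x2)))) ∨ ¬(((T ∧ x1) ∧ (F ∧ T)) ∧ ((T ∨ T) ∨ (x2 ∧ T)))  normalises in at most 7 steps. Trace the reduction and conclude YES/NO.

Answer: NO — after 7 steps the term is (((¬x0 ∨ ¬x2) ∨ ((x0 ∨ x1) ∧ x1)) ∧ ((¬x2 ∧ ¬x0) ∧ (x0 ∧ x2))) ∨ ((¬(T ∧ x1) ∨ ¬(F ∧ T)) ∨ ¬((T ∨ T) ∨ (x2 ∧ T))), not yet normal

Reduction:
  start: ((¬(x0 ∧ x2) ∨ ((x0 ∨ x1) ∧ (T ∧ x1))) ∧ (¬(x2 ∨ x0) ∧ ((x0 ∨ x0) ∧ (x2 ∧ x2)))) ∨ ¬(((T ∧ x1) ∧ (F ∧ T)) ∧ ((T ∨ T) ∨ (x2 ∧ T)))
  step 1: (((¬x0 ∨ ¬x2) ∨ ((x0 ∨ x1) ∧ (T ∧ x1))) ∧ (¬(x2 ∨ x0) ∧ ((x0 ∨ x0) ∧ (x2 ∧ x2)))) ∨ ¬(((T ∧ x1) ∧ (F ∧ T)) ∧ ((T ∨ T) ∨ (x2 ∧ T)))
  step 2: (((¬x0 ∨ ¬x2) ∨ ((x0 ∨ x1) ∧ x1)) ∧ (¬(x2 ∨ x0) ∧ ((x0 ∨ x0) ∧ (x2 ∧ x2)))) ∨ ¬(((T ∧ x1) ∧ (F ∧ T)) ∧ ((T ∨ T) ∨ (x2 ∧ T)))
  step 3: (((¬x0 ∨ ¬x2) ∨ ((x0 ∨ x1) ∧ x1)) ∧ ((¬x2 ∧ ¬x0) ∧ ((x0 ∨ x0) ∧ (x2 ∧ x2)))) ∨ ¬(((T ∧ x1) ∧ (F ∧ T)) ∧ ((T ∨ T) ∨ (x2 ∧ T)))
  step 4: (((¬x0 ∨ ¬x2) ∨ ((x0 ∨ x1) ∧ x1)) ∧ ((¬x2 ∧ ¬x0) ∧ (x0 ∧ (x2 ∧ x2)))) ∨ ¬(((T ∧ x1) ∧ (F ∧ T)) ∧ ((T ∨ T) ∨ (x2 ∧ T)))
  step 5: (((¬x0 ∨ ¬x2) ∨ ((x0 ∨ x1) ∧ x1)) ∧ ((¬x2 ∧ ¬x0) ∧ (x0 ∧ x2))) ∨ ¬(((T ∧ x1) ∧ (F ∧ T)) ∧ ((T ∨ T) ∨ (x2 ∧ T)))
  step 6: (((¬x0 ∨ ¬x2) ∨ ((x0 ∨ x1) ∧ x1)) ∧ ((¬x2 ∧ ¬x0) ∧ (x0 ∧ x2))) ∨ (¬((T ∧ x1) ∧ (F ∧ T)) ∨ ¬((T ∨ T) ∨ (x2 ∧ T)))
  step 7: (((¬x0 ∨ ¬x2) ∨ ((x0 ∨ x1) ∧ x1)) ∧ ((¬x2 ∧ ¬x0) ∧ (x0 ∧ x2))) ∨ ((¬(T ∧ x1) ∨ ¬(F ∧ T)) ∨ ¬((T ∨ T) ∨ (x2 ∧ T)))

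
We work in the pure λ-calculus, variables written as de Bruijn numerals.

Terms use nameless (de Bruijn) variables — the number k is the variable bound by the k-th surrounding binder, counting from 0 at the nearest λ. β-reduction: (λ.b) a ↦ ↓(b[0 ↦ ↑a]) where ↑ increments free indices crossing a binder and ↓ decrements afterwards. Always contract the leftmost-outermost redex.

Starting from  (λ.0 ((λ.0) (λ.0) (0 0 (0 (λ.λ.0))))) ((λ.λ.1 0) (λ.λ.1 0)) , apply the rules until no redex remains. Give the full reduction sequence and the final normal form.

Answer: normal form = λ.λ.0  (in 19 steps)

Working:
  start: (λ.0 ((λ.0) (λ.0) (0 0 (0 (λ.λ.0))))) ((λ.λ.1 0) (λ.λ.1 0))
  step 1: (λ.λ.1 0) (λ.λ.1 0) ((λ.0) (λ.0) ((λ.λ.1 0) (λ.λ.1 0) ((λ.λ.1 0) (λ.λ.1 0)) ((λ.λ.1 0) (λ.λ.1 0) (λ.λ.0))))
  step 2: (λ.(λ.λ.1 0) 0) ((λ.0) (λ.0) ((λ.λ.1 0) (λ.λ.1 0) ((λ.λ.1 0) (λ.λ.1 0)) ((λ.λ.1 0) (λ.λ.1 0) (λ.λ.0))))
  step 3: (λ.λ.1 0) ((λ.0) (λ.0) ((λ.λ.1 0) (λ.λ.1 0) ((λ.λ.1 0) (λ.λ.1 0)) ((λ.λ.1 0) (λ.λ.1 0) (λ.λ.0))))
  step 4: λ.(λ.0) (λ.0) ((λ.λ.1 0) (λ.λ.1 0) ((λ.λ.1 0) (λ.λ.1 0)) ((λ.λ.1 0) (λ.λ.1 0) (λ.λ.0))) 0
  step 5: λ.(λ.0) ((λ.λ.1 0) (λ.λ.1 0) ((λ.λ.1 0) (λ.λ.1 0)) ((λ.λ.1 0) (λ.λ.1 0) (λ.λ.0))) 0
  step 6: λ.(λ.λ.1 0) (λ.λ.1 0) ((λ.λ.1 0) (λ.λ.1 0)) ((λ.λ.1 0) (λ.λ.1 0) (λ.λ.0)) 0
  step 7: λ.(λ.(λ.λ.1 0) 0) ((λ.λ.1 0) (λ.λ.1 0)) ((λ.λ.1 0) (λ.λ.1 0) (λ.λ.0)) 0
  step 8: λ.(λ.λ.1 0) ((λ.λ.1 0) (λ.λ.1 0)) ((λ.λ.1 0) (λ.λ.1 0) (λ.λ.0)) 0
  step 9: λ.(λ.(λ.λ.1 0) (λ.λ.1 0) 0) ((λ.λ.1 0) (λ.λ.1 0) (λ.λ.0)) 0
  step 10: λ.(λ.λ.1 0) (λ.λ.1 0) ((λ.λ.1 0) (λ.λ.1 0) (λ.λ.0)) 0
  step 11: λ.(λ.(λ.λ.1 0) 0) ((λ.λ.1 0) (λ.λ.1 0) (λ.λ.0)) 0
  step 12: λ.(λ.λ.1 0) ((λ.λ.1 0) (λ.λ.1 0) (λ.λ.0)) 0
  step 13: λ.(λ.(λ.λ.1 0) (λ.λ.1 0) (λ.λ.0) 0) 0
  step 14: λ.(λ.λ.1 0) (λ.λ.1 0) (λ.λ.0) 0
  step 15: λ.(λ.(λ.λ.1 0) 0) (λ.λ.0) 0
  step 16: λ.(λ.λ.1 0) (λ.λ.0) 0
  step 17: λ.(λ.(λ.λ.0) 0) 0
  step 18: λ.(λ.λ.0) 0
  step 19: λ.λ.0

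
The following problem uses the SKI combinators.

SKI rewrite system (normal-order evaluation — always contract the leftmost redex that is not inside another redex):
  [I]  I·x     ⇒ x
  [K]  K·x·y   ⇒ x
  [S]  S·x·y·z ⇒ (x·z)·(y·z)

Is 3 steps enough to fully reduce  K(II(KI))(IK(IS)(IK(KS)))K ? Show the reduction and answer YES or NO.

  start: K(II(KI))(IK(IS)(IK(KS)))K
  step 1: II(KI)K
  step 2: I(KI)K
  step 3: KIK

Answer: NO — after 3 steps the term is KIK, not yet normal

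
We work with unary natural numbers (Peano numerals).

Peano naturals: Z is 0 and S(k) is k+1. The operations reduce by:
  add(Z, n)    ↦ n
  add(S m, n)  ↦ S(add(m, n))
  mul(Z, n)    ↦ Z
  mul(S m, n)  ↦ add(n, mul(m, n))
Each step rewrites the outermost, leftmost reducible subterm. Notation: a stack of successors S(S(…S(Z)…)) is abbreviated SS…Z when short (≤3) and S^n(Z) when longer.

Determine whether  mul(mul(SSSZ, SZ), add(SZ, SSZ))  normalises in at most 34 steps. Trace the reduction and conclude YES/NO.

  start: mul(mul(SSSZ, SZ), add(SZ, SSZ))
  →1  mul(add(SZ, mul(SSZ, SZ)), add(SZ, SSZ))
  →2  mul(S(add(Z, mul(SSZ, SZ))), add(SZ, SSZ))
  →3  add(add(SZ, SSZ), mul(add(Z, mul(SSZ, SZ)), add(SZ, SSZ)))
  →4  add(S(add(Z, SSZ)), mul(add(Z, mul(SSZ, SZ)), add(SZ, SSZ)))
  →5  S(add(add(Z, SSZ), mul(add(Z, mul(SSZ, SZ)), add(SZ, SSZ))))
  →6  S(add(SSZ, mul(add(Z, mul(SSZ, SZ)), add(SZ, SSZ))))
  →7  S(S(add(SZ, mul(add(Z, mul(SSZ, SZ)), add(SZ, SSZ)))))
  →8  S(S(S(add(Z, mul(add(Z, mul(SSZ, SZ)), add(SZ, SSZ))))))
  →9  S(S(S(mul(add(Z, mul(SSZ, SZ)), add(SZ, SSZ)))))
  →10  S(S(S(mul(mul(SSZ, SZ), add(SZ, SSZ)))))
  →11  S(S(S(mul(add(SZ, mul(SZ, SZ)), add(SZ, SSZ)))))
  →12  S(S(S(mul(S(add(Z, mul(SZ, SZ))), add(SZ, SSZ)))))
  →13  S(S(S(add(add(SZ, SSZ), mul(add(Z, mul(SZ, SZ)), add(SZ, SSZ))))))
  →14  S(S(S(add(S(add(Z, SSZ)), mul(add(Z, mul(SZ, SZ)), add(SZ, SSZ))))))
  →15  S(S(S(S(add(add(Z, SSZ), mul(add(Z, mul(SZ, SZ)), add(SZ, SSZ)))))))
  →16  S(S(S(S(add(SSZ, mul(add(Z, mul(SZ, SZ)), add(SZ, SSZ)))))))
  →17  S(S(S(S(S(add(SZ, mul(add(Z, mul(SZ, SZ)), add(SZ, SSZ))))))))
  →18  S(S(S(S(S(S(add(Z, mul(add(Z, mul(SZ, SZ)), add(SZ, SSZ)))))))))
  →19  S(S(S(S(S(S(mul(add(Z, mul(SZ, SZ)), add(SZ, SSZ))))))))
  →20  S(S(S(S(S(S(mul(mul(SZ, SZ), add(SZ, SSZ))))))))
  →21  S(S(S(S(S(S(mul(add(SZ, mul(Z, SZ)), add(SZ, SSZ))))))))
  →22  S(S(S(S(S(S(mul(S(add(Z, mul(Z, SZ))), add(SZ, SSZ))))))))
  →23  S(S(S(S(S(S(add(add(SZ, SSZ), mul(add(Z, mul(Z, SZ)), add(SZ, SSZ)))))))))
  →24  S(S(S(S(S(S(add(S(add(Z, SSZ)), mul(add(Z, mul(Z, SZ)), add(SZ, SSZ)))))))))
  →25  S(S(S(S(S(S(S(add(add(Z, SSZ), mul(add(Z, mul(Z, SZ)), add(SZ, SSZ))))))))))
  →26  S(S(S(S(S(S(S(add(SSZ, mul(add(Z, mul(Z, SZ)), add(SZ, SSZ))))))))))
  →27  S(S(S(S(S(S(S(S(add(SZ, mul(add(Z, mul(Z, SZ)), add(SZ, SSZ)))))))))))
  →28  S(S(S(S(S(S(S(S(S(add(Z, mul(add(Z, mul(Z, SZ)), add(SZ, SSZ))))))))))))
  →29  S(S(S(S(S(S(S(S(S(mul(add(Z, mul(Z, SZ)), add(SZ, SSZ)))))))))))
  →30  S(S(S(S(S(S(S(S(S(mul(mul(Z, SZ), add(SZ, SSZ)))))))))))
  →31  S(S(S(S(S(S(S(S(S(mul(Z, add(SZ, SSZ)))))))))))
  →32  S^9(Z)

Answer: YES — reaches normal form S^9(Z) in 32 ≤ 34 steps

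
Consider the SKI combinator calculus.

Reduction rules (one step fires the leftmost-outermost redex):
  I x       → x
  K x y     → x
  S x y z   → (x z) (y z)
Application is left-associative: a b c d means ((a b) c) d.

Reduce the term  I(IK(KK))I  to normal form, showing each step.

  start: I(IK(KK))I
  step 1: IK(KK)I
  step 2: K(KK)I
  step 3: KK

Answer: normal form = KK  (in 3 steps)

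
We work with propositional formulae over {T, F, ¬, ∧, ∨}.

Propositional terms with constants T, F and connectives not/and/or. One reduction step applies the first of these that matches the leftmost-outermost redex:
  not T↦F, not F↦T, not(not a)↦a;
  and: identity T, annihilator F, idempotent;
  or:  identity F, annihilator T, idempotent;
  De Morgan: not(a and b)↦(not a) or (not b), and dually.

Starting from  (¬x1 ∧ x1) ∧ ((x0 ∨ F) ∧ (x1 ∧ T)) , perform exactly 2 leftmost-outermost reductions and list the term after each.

  start: (¬x1 ∧ x1) ∧ ((x0 ∨ F) ∧ (x1 ∧ T))
  [1] (¬x1 ∧ x1) ∧ (x0 ∧ (x1 ∧ T))
  [2] (¬x1 ∧ x1) ∧ (x0 ∧ x1)

Answer: after 2 steps: (¬x1 ∧ x1) ∧ (x0 ∧ x1)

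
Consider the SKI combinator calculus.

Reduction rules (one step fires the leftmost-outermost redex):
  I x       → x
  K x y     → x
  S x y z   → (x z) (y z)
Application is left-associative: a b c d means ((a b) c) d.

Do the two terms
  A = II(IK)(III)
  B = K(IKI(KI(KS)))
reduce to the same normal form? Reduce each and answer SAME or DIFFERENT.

Answer: SAME — A ⇓ KI, B ⇓ KI

Reduction:
Term A:
  start: II(IK)(III)
  →1  I(IK)(III)
  →2  IK(III)
  →3  K(III)
  →4  K(II)
  →5  KI

Term B:
  start: K(IKI(KI(KS)))
  →1  K(KI(KI(KS)))
  →2  KI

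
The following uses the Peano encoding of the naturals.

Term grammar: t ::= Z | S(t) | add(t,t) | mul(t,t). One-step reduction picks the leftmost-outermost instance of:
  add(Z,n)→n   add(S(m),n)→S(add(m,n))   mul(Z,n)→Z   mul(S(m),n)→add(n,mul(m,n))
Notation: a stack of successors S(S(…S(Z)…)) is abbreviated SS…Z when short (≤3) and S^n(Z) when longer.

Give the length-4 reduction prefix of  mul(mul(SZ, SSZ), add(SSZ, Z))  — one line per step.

  start: mul(mul(SZ, SSZ), add(SSZ, Z))
  →1  mul(add(SSZ, mul(Z, SSZ)), add(SSZ, Z))
  →2  mul(S(add(SZ, mul(Z, SSZ))), add(SSZ, Z))
  →3  add(add(SSZ, Z), mul(add(SZ, mul(Z, SSZ)), add(SSZ, Z)))
  →4  add(S(add(SZ, Z)), mul(add(SZ, mul(Z, SSZ)), add(SSZ, Z)))

Answer: after 4 steps: add(S(add(SZ, Z)), mul(add(SZ, mul(Z, SSZ)), add(SSZ, Z)))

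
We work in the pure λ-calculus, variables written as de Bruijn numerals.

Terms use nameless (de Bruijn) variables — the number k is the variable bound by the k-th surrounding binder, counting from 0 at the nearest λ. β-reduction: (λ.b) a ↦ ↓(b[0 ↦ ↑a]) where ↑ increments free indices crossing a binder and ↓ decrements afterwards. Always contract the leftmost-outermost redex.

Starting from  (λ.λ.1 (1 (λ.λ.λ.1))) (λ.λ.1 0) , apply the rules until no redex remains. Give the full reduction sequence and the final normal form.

  start: (λ.λ.1 (1 (λ.λ.λ.1))) (λ.λ.1 0)
  [1] λ.(λ.λ.1 0) ((λ.λ.1 0) (λ.λ.λ.1))
  [2] λ.λ.(λ.λ.1 0) (λ.λ.λ.1) 0
  [3] λ.λ.(λ.(λ.λ.λ.1) 0) 0
  [4] λ.λ.(λ.λ.λ.1) 0
  [5] λ.λ.λ.λ.1

Answer: normal form = λ.λ.λ.λ.1  (in 5 steps)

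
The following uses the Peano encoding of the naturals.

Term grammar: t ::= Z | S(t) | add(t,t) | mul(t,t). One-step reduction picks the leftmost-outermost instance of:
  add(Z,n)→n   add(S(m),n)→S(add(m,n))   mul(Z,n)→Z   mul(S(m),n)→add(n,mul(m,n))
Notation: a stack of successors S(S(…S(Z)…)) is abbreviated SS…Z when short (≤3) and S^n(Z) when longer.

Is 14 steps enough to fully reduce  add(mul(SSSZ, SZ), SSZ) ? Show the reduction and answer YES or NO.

Answer: YES — reaches normal form S^5(Z) in 14 ≤ 14 steps

Derivation:
  start: add(mul(SSSZ, SZ), SSZ)
  →1  add(add(SZ, mul(SSZ, SZ)), SSZ)
  →2  add(S(add(Z, mul(SSZ, SZ))), SSZ)
  →3  S(add(add(Z, mul(SSZ, SZ)), SSZ))
  →4  S(add(mul(SSZ, SZ), SSZ))
  →5  S(add(add(SZ, mul(SZ, SZ)), SSZ))
  →6  S(add(S(add(Z, mul(SZ, SZ))), SSZ))
  →7  S(S(add(add(Z, mul(SZ, SZ)), SSZ)))
  →8  S(S(add(mul(SZ, SZ), SSZ)))
  →9  S(S(add(add(SZ, mul(Z, SZ)), SSZ)))
  →10  S(S(add(S(add(Z, mul(Z, SZ))), SSZ)))
  →11  S(S(S(add(add(Z, mul(Z, SZ)), SSZ))))
  →12  S(S(S(add(mul(Z, SZ), SSZ))))
  →13  S(S(S(add(Z, SSZ))))
  →14  S^5(Z)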